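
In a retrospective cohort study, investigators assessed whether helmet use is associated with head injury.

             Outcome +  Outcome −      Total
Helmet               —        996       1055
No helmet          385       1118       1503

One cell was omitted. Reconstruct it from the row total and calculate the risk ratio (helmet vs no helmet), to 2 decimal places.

The missing cell is in the exposed row: 1055 − 996 = 59.
So a = 59, b = 996, c = 385, d = 1118.
RR = [a/(a+b)] / [c/(c+d)] = (59/1055) / (385/1503) = 0.05592/0.25615 = 0.21832

0.22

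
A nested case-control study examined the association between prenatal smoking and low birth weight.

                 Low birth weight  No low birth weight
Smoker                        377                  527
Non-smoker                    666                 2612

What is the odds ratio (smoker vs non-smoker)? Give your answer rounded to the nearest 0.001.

2.806

Cells: a = 377, b = 527, c = 666, d = 2612.
OR = (a·d)/(b·c) = (377 × 2612) / (527 × 666) = 984724 / 350982 = 2.80563
The odds of low birth weight are about 2.81 times as high in the smoker group.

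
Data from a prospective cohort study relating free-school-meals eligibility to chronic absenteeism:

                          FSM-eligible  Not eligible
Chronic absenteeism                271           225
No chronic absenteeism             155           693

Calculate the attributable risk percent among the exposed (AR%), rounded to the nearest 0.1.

Reading the table with exposure as columns: a = 271 (FSM-eligible, case), b = 155 (FSM-eligible, non-case), c = 225 (Not eligible, case), d = 693.
Risk in exposed = 271/426 = 0.63615; risk in unexposed = 225/918 = 0.24510.
RR = 0.63615/0.24510 = 2.59549
AR% = (RR − 1)/RR × 100 = (2.59549 − 1)/2.59549 × 100 = 61.4717%

61.5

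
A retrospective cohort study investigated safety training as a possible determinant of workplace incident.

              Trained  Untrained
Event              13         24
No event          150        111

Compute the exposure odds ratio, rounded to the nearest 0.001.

Reading the table with exposure as columns: a = 13 (Trained, case), b = 150 (Trained, non-case), c = 24 (Untrained, case), d = 111.
OR = (a·d)/(b·c) = (13 × 111) / (150 × 24) = 1443 / 3600 = 0.40083
Exposure is associated with lower odds of workplace incident (OR = 0.40 < 1).

0.401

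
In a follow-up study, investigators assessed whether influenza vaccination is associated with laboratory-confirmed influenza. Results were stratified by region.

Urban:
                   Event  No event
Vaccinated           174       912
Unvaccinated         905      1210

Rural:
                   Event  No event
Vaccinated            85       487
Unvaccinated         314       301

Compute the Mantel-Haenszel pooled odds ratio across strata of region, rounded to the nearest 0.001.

0.226

OR_MH = Σ(aᵢdᵢ/nᵢ) / Σ(bᵢcᵢ/nᵢ), where nᵢ is the stratum total.
Stratum 1 (Urban): n = 3201; a·d/n = 174·1210/3201 = 65.7732; b·c/n = 912·905/3201 = 257.8444
Stratum 2 (Rural): n = 1187; a·d/n = 85·301/1187 = 21.5543; b·c/n = 487·314/1187 = 128.8273
OR_MH = (65.7732 + 21.5543) / (257.8444 + 128.8273) = 87.3275 / 386.6717 = 0.22584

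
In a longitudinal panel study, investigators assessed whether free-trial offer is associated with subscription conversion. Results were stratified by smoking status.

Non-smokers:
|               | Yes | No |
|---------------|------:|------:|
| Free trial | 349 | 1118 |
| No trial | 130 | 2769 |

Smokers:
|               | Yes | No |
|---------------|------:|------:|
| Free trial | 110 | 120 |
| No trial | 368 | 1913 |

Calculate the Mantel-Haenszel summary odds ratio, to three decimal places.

OR_MH = Σ(aᵢdᵢ/nᵢ) / Σ(bᵢcᵢ/nᵢ), where nᵢ is the stratum total.
Stratum 1 (Non-smokers): n = 4366; a·d/n = 349·2769/4366 = 221.3424; b·c/n = 1118·130/4366 = 33.2891
Stratum 2 (Smokers): n = 2511; a·d/n = 110·1913/2511 = 83.8033; b·c/n = 120·368/2511 = 17.5866
OR_MH = (221.3424 + 83.8033) / (33.2891 + 17.5866) = 305.1457 / 50.8757 = 5.99787

5.998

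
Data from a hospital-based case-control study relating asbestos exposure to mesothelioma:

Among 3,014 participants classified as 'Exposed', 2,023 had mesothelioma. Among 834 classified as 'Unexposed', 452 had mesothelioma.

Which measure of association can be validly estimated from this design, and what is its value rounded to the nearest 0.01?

From the description: a = 2023, b = 991, c = 452, d = 382.
This is a hospital-based case-control study: participants were sampled on outcome status, so risks in the source population cannot be estimated directly — relative risk is not valid here. The odds ratio is the appropriate measure.
OR = (a·d)/(b·c) = (2023 × 382) / (991 × 452) = 772786 / 447932 = 1.72523

1.73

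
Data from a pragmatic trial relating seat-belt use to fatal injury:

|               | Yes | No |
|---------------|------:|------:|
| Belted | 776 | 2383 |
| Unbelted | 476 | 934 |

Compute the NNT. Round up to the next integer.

Risk in treated group = 776/3159 = 0.24565; risk in control = 476/1410 = 0.33759.
Absolute risk reduction = 0.33759 − 0.24565 = 0.09194
NNT = 1 / ARR = 1 / 0.09194 = 10.877 → round up → 11

11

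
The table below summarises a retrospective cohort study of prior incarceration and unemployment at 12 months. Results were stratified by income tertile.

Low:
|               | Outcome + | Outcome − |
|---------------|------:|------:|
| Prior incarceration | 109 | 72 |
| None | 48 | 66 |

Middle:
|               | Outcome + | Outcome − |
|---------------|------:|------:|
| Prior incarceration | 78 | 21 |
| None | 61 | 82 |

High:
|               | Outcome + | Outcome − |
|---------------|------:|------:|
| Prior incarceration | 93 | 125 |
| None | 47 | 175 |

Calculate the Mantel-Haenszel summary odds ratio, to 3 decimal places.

OR_MH = Σ(aᵢdᵢ/nᵢ) / Σ(bᵢcᵢ/nᵢ), where nᵢ is the stratum total.
Stratum 1 (Low): n = 295; a·d/n = 109·66/295 = 24.3864; b·c/n = 72·48/295 = 11.7153
Stratum 2 (Middle): n = 242; a·d/n = 78·82/242 = 26.4298; b·c/n = 21·61/242 = 5.2934
Stratum 3 (High): n = 440; a·d/n = 93·175/440 = 36.9886; b·c/n = 125·47/440 = 13.3523
OR_MH = (24.3864 + 26.4298 + 36.9886) / (11.7153 + 5.2934 + 13.3523) = 87.8048 / 30.3609 = 2.89203

2.892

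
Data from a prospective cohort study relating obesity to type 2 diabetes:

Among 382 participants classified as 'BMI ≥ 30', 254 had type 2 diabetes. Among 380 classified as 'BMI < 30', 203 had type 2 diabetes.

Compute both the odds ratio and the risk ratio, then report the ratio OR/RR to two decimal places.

From the description: a = 254, b = 128, c = 203, d = 177.
OR = (254·177)/(128·203) = 44958/25984 = 1.73022
Risk in exposed = 254/382 = 0.66492; risk in unexposed = 203/380 = 0.53421; RR = 1.24468
OR/RR = 1.73022 / 1.24468 = 1.39009
The outcome is not rare, so the OR lies further from 1 than the RR.

1.39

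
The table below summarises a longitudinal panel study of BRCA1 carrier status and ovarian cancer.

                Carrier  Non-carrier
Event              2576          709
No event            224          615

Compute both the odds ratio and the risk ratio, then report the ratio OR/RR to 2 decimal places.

5.81

Reading the table with exposure as columns: a = 2576 (Carrier, case), b = 224 (Carrier, non-case), c = 709 (Non-carrier, case), d = 615.
OR = (2576·615)/(224·709) = 1584240/158816 = 9.97532
Risk in exposed = 2576/2800 = 0.92000; risk in unexposed = 709/1324 = 0.53550; RR = 1.71803
OR/RR = 9.97532 / 1.71803 = 5.80627
The outcome is not rare, so the OR lies further from 1 than the RR.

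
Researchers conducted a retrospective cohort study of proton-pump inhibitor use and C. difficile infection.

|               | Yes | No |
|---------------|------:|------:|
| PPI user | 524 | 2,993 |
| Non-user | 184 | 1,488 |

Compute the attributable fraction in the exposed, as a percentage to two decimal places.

26.14

Cells: a = 524, b = 2993, c = 184, d = 1488.
Risk in exposed = 524/3517 = 0.14899; risk in unexposed = 184/1672 = 0.11005.
RR = 0.14899/0.11005 = 1.35387
AR% = (RR − 1)/RR × 100 = (1.35387 − 1)/1.35387 × 100 = 26.1377%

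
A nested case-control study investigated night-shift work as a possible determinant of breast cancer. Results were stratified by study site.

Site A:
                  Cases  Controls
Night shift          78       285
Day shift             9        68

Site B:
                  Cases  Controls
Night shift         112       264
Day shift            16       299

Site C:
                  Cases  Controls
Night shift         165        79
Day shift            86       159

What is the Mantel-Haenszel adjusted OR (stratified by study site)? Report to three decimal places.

OR_MH = Σ(aᵢdᵢ/nᵢ) / Σ(bᵢcᵢ/nᵢ), where nᵢ is the stratum total.
Stratum 1 (Site A): n = 440; a·d/n = 78·68/440 = 12.0545; b·c/n = 285·9/440 = 5.8295
Stratum 2 (Site B): n = 691; a·d/n = 112·299/691 = 48.4631; b·c/n = 264·16/691 = 6.1129
Stratum 3 (Site C): n = 489; a·d/n = 165·159/489 = 53.6503; b·c/n = 79·86/489 = 13.8937
OR_MH = (12.0545 + 48.4631 + 53.6503) / (5.8295 + 6.1129 + 13.8937) = 114.1679 / 25.8361 = 4.41893

4.419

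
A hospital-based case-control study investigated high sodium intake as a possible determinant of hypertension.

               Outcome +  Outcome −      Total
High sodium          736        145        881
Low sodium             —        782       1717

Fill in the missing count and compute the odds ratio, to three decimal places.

The missing cell is in the unexposed row: 1717 − 782 = 935.
So a = 736, b = 145, c = 935, d = 782.
OR = (a·d)/(b·c) = (736 × 782) / (145 × 935) = 575552 / 135575 = 4.24527

4.245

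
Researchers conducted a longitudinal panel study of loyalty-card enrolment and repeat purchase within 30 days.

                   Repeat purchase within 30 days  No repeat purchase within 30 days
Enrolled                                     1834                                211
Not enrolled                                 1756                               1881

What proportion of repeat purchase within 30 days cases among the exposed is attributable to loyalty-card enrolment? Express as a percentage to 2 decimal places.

46.16

Cells: a = 1834, b = 211, c = 1756, d = 1881.
Risk in exposed = 1834/2045 = 0.89682; risk in unexposed = 1756/3637 = 0.48282.
RR = 0.89682/0.48282 = 1.85748
AR% = (RR − 1)/RR × 100 = (1.85748 − 1)/1.85748 × 100 = 46.1637%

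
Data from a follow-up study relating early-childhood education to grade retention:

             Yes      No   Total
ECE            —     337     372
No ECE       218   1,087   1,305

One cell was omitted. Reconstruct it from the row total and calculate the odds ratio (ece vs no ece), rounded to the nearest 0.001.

The missing cell is in the exposed row: 372 − 337 = 35.
So a = 35, b = 337, c = 218, d = 1087.
OR = (a·d)/(b·c) = (35 × 1087) / (337 × 218) = 38045 / 73466 = 0.51786

0.518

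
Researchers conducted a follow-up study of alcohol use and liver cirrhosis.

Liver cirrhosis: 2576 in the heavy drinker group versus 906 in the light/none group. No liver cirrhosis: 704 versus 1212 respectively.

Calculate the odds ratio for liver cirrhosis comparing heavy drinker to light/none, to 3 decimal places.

4.895

From the description: a = 2576, b = 704, c = 906, d = 1212.
OR = (a·d)/(b·c) = (2576 × 1212) / (704 × 906) = 3122112 / 637824 = 4.89494
The odds of liver cirrhosis are about 4.89 times as high in the heavy drinker group.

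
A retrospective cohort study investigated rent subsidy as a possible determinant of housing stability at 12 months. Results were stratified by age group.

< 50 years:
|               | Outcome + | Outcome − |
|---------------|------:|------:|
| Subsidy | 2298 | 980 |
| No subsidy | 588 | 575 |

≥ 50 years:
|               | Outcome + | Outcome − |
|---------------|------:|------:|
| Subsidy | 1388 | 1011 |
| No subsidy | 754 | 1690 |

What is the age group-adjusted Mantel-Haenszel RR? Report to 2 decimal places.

1.61

RR_MH = Σ(aᵢ·n₀ᵢ/nᵢ) / Σ(cᵢ·n₁ᵢ/nᵢ), with n₁ᵢ = aᵢ+bᵢ (exposed), n₀ᵢ = cᵢ+dᵢ (unexposed), nᵢ = n₁ᵢ+n₀ᵢ.
Stratum 1 (< 50 years): n₁ = 3278, n₀ = 1163, n = 4441; a·n₀/n = 2298·1163/4441 = 601.7955; c·n₁/n = 588·3278/4441 = 434.0158
Stratum 2 (≥ 50 years): n₁ = 2399, n₀ = 2444, n = 4843; a·n₀/n = 1388·2444/4843 = 700.4485; c·n₁/n = 754·2399/4843 = 373.4970
RR_MH = (601.7955 + 700.4485) / (434.0158 + 373.4970) = 1302.2440 / 807.5128 = 1.61266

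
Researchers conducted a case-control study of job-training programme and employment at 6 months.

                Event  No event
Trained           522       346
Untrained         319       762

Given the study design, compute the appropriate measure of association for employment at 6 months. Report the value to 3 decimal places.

Cells: a = 522, b = 346, c = 319, d = 762.
This is a case-control study: participants were sampled on outcome status, so risks in the source population cannot be estimated directly — relative risk is not valid here. The odds ratio is the appropriate measure.
OR = (a·d)/(b·c) = (522 × 762) / (346 × 319) = 397764 / 110374 = 3.60378

3.604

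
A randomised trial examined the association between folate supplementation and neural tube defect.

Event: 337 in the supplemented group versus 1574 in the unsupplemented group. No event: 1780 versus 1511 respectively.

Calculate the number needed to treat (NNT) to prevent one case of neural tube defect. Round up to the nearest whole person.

3

Risk in treated group = 337/2117 = 0.15919; risk in control = 1574/3085 = 0.51021.
Absolute risk reduction = 0.51021 − 0.15919 = 0.35102
NNT = 1 / ARR = 1 / 0.35102 = 2.849 → round up → 3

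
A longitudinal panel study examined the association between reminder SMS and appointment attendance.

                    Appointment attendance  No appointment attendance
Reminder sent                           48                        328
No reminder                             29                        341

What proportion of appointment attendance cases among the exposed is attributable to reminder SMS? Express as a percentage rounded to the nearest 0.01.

Cells: a = 48, b = 328, c = 29, d = 341.
Risk in exposed = 48/376 = 0.12766; risk in unexposed = 29/370 = 0.07838.
RR = 0.12766/0.07838 = 1.62876
AR% = (RR − 1)/RR × 100 = (1.62876 − 1)/1.62876 × 100 = 38.6036%

38.60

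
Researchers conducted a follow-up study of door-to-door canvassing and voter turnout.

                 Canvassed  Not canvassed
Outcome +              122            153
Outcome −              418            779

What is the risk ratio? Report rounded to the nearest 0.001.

1.376

Reading the table with exposure as columns: a = 122 (Canvassed, case), b = 418 (Canvassed, non-case), c = 153 (Not canvassed, case), d = 779.
Risk in exposed = 122/540 = 0.22593; risk in unexposed = 153/932 = 0.16416.
RR = 0.22593 / 0.16416 = 1.37623
The risk among the exposed is 1.38 times that among the unexposed.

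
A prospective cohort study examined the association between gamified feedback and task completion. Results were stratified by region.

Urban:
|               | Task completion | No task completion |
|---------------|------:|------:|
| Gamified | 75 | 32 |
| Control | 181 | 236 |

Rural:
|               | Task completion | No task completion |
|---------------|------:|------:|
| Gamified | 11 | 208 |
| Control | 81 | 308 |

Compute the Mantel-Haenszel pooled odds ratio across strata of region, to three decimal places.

OR_MH = Σ(aᵢdᵢ/nᵢ) / Σ(bᵢcᵢ/nᵢ), where nᵢ is the stratum total.
Stratum 1 (Urban): n = 524; a·d/n = 75·236/524 = 33.7786; b·c/n = 32·181/524 = 11.0534
Stratum 2 (Rural): n = 608; a·d/n = 11·308/608 = 5.5724; b·c/n = 208·81/608 = 27.7105
OR_MH = (33.7786 + 5.5724) / (11.0534 + 27.7105) = 39.3510 / 38.7640 = 1.01514

1.015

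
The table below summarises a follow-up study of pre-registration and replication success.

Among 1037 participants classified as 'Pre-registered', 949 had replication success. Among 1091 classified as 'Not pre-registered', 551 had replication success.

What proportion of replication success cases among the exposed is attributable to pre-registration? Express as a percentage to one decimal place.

44.8

From the description: a = 949, b = 88, c = 551, d = 540.
Risk in exposed = 949/1037 = 0.91514; risk in unexposed = 551/1091 = 0.50504.
RR = 0.91514/0.50504 = 1.81201
AR% = (RR − 1)/RR × 100 = (1.81201 − 1)/1.81201 × 100 = 44.8127%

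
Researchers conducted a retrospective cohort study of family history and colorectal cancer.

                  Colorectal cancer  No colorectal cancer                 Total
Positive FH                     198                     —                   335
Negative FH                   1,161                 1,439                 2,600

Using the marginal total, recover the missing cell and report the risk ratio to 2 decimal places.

1.32

The missing cell is in the exposed row: 335 − 198 = 137.
So a = 198, b = 137, c = 1161, d = 1439.
RR = [a/(a+b)] / [c/(c+d)] = (198/335) / (1161/2600) = 0.59104/0.44654 = 1.32361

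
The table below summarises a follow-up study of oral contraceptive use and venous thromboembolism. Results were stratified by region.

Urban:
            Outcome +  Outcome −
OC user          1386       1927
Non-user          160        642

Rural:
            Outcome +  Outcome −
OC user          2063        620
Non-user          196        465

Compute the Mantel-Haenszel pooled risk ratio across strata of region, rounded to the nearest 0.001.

RR_MH = Σ(aᵢ·n₀ᵢ/nᵢ) / Σ(cᵢ·n₁ᵢ/nᵢ), with n₁ᵢ = aᵢ+bᵢ (exposed), n₀ᵢ = cᵢ+dᵢ (unexposed), nᵢ = n₁ᵢ+n₀ᵢ.
Stratum 1 (Urban): n₁ = 3313, n₀ = 802, n = 4115; a·n₀/n = 1386·802/4115 = 270.1269; c·n₁/n = 160·3313/4115 = 128.8165
Stratum 2 (Rural): n₁ = 2683, n₀ = 661, n = 3344; a·n₀/n = 2063·661/3344 = 407.7880; c·n₁/n = 196·2683/3344 = 157.2572
RR_MH = (270.1269 + 407.7880) / (128.8165 + 157.2572) = 677.9148 / 286.0737 = 2.36972

2.370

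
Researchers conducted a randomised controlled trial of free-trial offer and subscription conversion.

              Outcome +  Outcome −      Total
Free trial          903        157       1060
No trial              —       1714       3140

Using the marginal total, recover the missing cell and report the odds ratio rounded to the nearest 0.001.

The missing cell is in the unexposed row: 3140 − 1714 = 1426.
So a = 903, b = 157, c = 1426, d = 1714.
OR = (a·d)/(b·c) = (903 × 1714) / (157 × 1426) = 1547742 / 223882 = 6.91320

6.913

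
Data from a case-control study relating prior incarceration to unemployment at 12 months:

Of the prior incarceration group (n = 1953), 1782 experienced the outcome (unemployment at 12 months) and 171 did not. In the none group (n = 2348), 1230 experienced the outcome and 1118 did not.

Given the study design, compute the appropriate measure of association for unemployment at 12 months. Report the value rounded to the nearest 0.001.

From the description: a = 1782, b = 171, c = 1230, d = 1118.
This is a case-control study: participants were sampled on outcome status, so risks in the source population cannot be estimated directly — relative risk is not valid here. The odds ratio is the appropriate measure.
OR = (a·d)/(b·c) = (1782 × 1118) / (171 × 1230) = 1992276 / 210330 = 9.47214

9.472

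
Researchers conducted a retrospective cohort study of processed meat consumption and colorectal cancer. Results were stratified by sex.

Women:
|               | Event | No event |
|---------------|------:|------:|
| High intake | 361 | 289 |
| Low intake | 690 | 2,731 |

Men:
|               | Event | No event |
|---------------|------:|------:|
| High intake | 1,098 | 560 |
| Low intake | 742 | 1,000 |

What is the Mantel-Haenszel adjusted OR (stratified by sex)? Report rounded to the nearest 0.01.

3.30

OR_MH = Σ(aᵢdᵢ/nᵢ) / Σ(bᵢcᵢ/nᵢ), where nᵢ is the stratum total.
Stratum 1 (Women): n = 4071; a·d/n = 361·2731/4071 = 242.1742; b·c/n = 289·690/4071 = 48.9831
Stratum 2 (Men): n = 3400; a·d/n = 1098·1000/3400 = 322.9412; b·c/n = 560·742/3400 = 122.2118
OR_MH = (242.1742 + 322.9412) / (48.9831 + 122.2118) = 565.1153 / 171.1948 = 3.30101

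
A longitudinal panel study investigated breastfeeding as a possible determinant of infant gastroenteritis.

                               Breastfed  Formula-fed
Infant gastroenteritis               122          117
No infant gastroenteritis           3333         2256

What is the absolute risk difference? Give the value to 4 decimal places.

-0.0140

Reading the table with exposure as columns: a = 122 (Breastfed, case), b = 3333 (Breastfed, non-case), c = 117 (Formula-fed, case), d = 2256.
Risk in exposed = 122/3455 = 0.035311; risk in unexposed = 117/2373 = 0.049305.
Risk difference = 0.035311 − 0.049305 = -0.013994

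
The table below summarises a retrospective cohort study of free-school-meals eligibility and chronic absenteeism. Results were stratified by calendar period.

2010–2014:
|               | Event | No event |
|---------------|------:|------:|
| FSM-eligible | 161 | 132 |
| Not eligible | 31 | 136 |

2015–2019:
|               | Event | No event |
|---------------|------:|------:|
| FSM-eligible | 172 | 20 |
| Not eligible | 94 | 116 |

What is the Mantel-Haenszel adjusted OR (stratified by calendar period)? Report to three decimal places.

7.164

OR_MH = Σ(aᵢdᵢ/nᵢ) / Σ(bᵢcᵢ/nᵢ), where nᵢ is the stratum total.
Stratum 1 (2010–2014): n = 460; a·d/n = 161·136/460 = 47.6000; b·c/n = 132·31/460 = 8.8957
Stratum 2 (2015–2019): n = 402; a·d/n = 172·116/402 = 49.6318; b·c/n = 20·94/402 = 4.6766
OR_MH = (47.6000 + 49.6318) / (8.8957 + 4.6766) = 97.2318 / 13.5723 = 7.16401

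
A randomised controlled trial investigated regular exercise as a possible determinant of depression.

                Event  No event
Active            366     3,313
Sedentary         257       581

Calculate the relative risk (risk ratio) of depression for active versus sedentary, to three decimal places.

0.324

Cells: a = 366, b = 3313, c = 257, d = 581.
Risk in exposed = 366/3679 = 0.09948; risk in unexposed = 257/838 = 0.30668.
RR = 0.09948 / 0.30668 = 0.32439
The risk is 68% lower among the exposed than among the unexposed.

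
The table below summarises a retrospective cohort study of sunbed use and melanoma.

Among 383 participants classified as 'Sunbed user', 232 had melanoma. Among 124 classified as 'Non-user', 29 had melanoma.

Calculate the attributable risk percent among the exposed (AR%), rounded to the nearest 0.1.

From the description: a = 232, b = 151, c = 29, d = 95.
Risk in exposed = 232/383 = 0.60574; risk in unexposed = 29/124 = 0.23387.
RR = 0.60574/0.23387 = 2.59008
AR% = (RR − 1)/RR × 100 = (2.59008 − 1)/2.59008 × 100 = 61.3911%

61.4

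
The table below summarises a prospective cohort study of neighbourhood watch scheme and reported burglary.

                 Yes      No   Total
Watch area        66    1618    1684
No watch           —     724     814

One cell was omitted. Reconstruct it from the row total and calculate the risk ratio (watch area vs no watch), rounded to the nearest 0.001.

The missing cell is in the unexposed row: 814 − 724 = 90.
So a = 66, b = 1618, c = 90, d = 724.
RR = [a/(a+b)] / [c/(c+d)] = (66/1684) / (90/814) = 0.03919/0.11057 = 0.35447

0.354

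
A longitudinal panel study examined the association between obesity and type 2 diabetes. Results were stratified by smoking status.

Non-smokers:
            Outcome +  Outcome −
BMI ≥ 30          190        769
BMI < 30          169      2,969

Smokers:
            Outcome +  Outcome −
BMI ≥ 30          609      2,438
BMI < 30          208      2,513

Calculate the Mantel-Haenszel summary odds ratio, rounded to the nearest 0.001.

3.369

OR_MH = Σ(aᵢdᵢ/nᵢ) / Σ(bᵢcᵢ/nᵢ), where nᵢ is the stratum total.
Stratum 1 (Non-smokers): n = 4097; a·d/n = 190·2969/4097 = 137.6886; b·c/n = 769·169/4097 = 31.7210
Stratum 2 (Smokers): n = 5768; a·d/n = 609·2513/5768 = 265.3289; b·c/n = 2438·208/5768 = 87.9168
OR_MH = (137.6886 + 265.3289) / (31.7210 + 87.9168) = 403.0174 / 119.6378 = 3.36865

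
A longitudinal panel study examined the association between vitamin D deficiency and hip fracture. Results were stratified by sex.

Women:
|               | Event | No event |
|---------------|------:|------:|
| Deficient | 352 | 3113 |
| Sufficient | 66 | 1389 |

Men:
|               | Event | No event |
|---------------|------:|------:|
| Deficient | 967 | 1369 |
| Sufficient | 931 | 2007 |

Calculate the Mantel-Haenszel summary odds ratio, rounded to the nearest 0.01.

1.65

OR_MH = Σ(aᵢdᵢ/nᵢ) / Σ(bᵢcᵢ/nᵢ), where nᵢ is the stratum total.
Stratum 1 (Women): n = 4920; a·d/n = 352·1389/4920 = 99.3756; b·c/n = 3113·66/4920 = 41.7598
Stratum 2 (Men): n = 5274; a·d/n = 967·2007/5274 = 367.9881; b·c/n = 1369·931/5274 = 241.6646
OR_MH = (99.3756 + 367.9881) / (41.7598 + 241.6646) = 467.3637 / 283.4243 = 1.64899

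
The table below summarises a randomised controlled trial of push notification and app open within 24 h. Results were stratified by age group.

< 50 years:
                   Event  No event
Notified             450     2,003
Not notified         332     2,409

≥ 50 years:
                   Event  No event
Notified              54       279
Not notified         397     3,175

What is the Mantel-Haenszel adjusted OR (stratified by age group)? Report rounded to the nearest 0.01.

1.62

OR_MH = Σ(aᵢdᵢ/nᵢ) / Σ(bᵢcᵢ/nᵢ), where nᵢ is the stratum total.
Stratum 1 (< 50 years): n = 5194; a·d/n = 450·2409/5194 = 208.7120; b·c/n = 2003·332/5194 = 128.0316
Stratum 2 (≥ 50 years): n = 3905; a·d/n = 54·3175/3905 = 43.9052; b·c/n = 279·397/3905 = 28.3644
OR_MH = (208.7120 + 43.9052) / (128.0316 + 28.3644) = 252.6172 / 156.3960 = 1.61524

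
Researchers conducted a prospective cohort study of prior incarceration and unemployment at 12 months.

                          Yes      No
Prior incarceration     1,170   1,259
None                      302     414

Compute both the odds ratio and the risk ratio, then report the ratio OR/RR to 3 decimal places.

1.116

Cells: a = 1170, b = 1259, c = 302, d = 414.
OR = (1170·414)/(1259·302) = 484380/380218 = 1.27395
Risk in exposed = 1170/2429 = 0.48168; risk in unexposed = 302/716 = 0.42179; RR = 1.14200
OR/RR = 1.27395 / 1.14200 = 1.11555
The outcome is not rare, so the OR lies further from 1 than the RR.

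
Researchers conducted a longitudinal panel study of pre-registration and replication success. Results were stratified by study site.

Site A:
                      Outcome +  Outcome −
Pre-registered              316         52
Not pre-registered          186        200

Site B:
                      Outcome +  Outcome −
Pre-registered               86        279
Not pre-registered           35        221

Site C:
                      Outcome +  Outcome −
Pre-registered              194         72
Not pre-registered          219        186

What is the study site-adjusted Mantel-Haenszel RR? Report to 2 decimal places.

RR_MH = Σ(aᵢ·n₀ᵢ/nᵢ) / Σ(cᵢ·n₁ᵢ/nᵢ), with n₁ᵢ = aᵢ+bᵢ (exposed), n₀ᵢ = cᵢ+dᵢ (unexposed), nᵢ = n₁ᵢ+n₀ᵢ.
Stratum 1 (Site A): n₁ = 368, n₀ = 386, n = 754; a·n₀/n = 316·386/754 = 161.7719; c·n₁/n = 186·368/754 = 90.7798
Stratum 2 (Site B): n₁ = 365, n₀ = 256, n = 621; a·n₀/n = 86·256/621 = 35.4525; c·n₁/n = 35·365/621 = 20.5717
Stratum 3 (Site C): n₁ = 266, n₀ = 405, n = 671; a·n₀/n = 194·405/671 = 117.0939; c·n₁/n = 219·266/671 = 86.8167
RR_MH = (161.7719 + 35.4525 + 117.0939) / (90.7798 + 20.5717 + 86.8167) = 314.3183 / 198.1682 = 1.58612

1.59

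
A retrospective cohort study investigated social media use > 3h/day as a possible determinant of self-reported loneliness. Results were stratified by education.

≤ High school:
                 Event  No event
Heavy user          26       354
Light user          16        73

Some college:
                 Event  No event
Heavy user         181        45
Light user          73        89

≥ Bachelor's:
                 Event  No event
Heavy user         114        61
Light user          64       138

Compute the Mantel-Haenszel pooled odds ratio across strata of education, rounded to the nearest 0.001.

OR_MH = Σ(aᵢdᵢ/nᵢ) / Σ(bᵢcᵢ/nᵢ), where nᵢ is the stratum total.
Stratum 1 (≤ High school): n = 469; a·d/n = 26·73/469 = 4.0469; b·c/n = 354·16/469 = 12.0768
Stratum 2 (Some college): n = 388; a·d/n = 181·89/388 = 41.5180; b·c/n = 45·73/388 = 8.4665
Stratum 3 (≥ Bachelor's): n = 377; a·d/n = 114·138/377 = 41.7294; b·c/n = 61·64/377 = 10.3554
OR_MH = (4.0469 + 41.5180 + 41.7294) / (12.0768 + 8.4665 + 10.3554) = 87.2944 / 30.8987 = 2.82518

2.825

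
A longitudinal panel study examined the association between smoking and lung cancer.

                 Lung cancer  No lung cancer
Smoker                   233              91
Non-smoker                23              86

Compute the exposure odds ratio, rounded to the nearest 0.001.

Cells: a = 233, b = 91, c = 23, d = 86.
OR = (a·d)/(b·c) = (233 × 86) / (91 × 23) = 20038 / 2093 = 9.57382
The odds of lung cancer are about 9.57 times as high in the smoker group.

9.574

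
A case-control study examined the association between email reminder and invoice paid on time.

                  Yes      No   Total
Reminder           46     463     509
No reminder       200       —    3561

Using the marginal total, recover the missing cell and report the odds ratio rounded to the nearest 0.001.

1.670

The missing cell is in the unexposed row: 3561 − 200 = 3361.
So a = 46, b = 463, c = 200, d = 3361.
OR = (a·d)/(b·c) = (46 × 3361) / (463 × 200) = 154606 / 92600 = 1.66961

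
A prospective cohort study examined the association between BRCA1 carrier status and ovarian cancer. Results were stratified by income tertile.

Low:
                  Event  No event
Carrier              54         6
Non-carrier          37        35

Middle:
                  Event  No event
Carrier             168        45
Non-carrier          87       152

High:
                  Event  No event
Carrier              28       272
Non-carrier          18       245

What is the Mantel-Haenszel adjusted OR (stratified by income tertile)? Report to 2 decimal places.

4.36

OR_MH = Σ(aᵢdᵢ/nᵢ) / Σ(bᵢcᵢ/nᵢ), where nᵢ is the stratum total.
Stratum 1 (Low): n = 132; a·d/n = 54·35/132 = 14.3182; b·c/n = 6·37/132 = 1.6818
Stratum 2 (Middle): n = 452; a·d/n = 168·152/452 = 56.4956; b·c/n = 45·87/452 = 8.6615
Stratum 3 (High): n = 563; a·d/n = 28·245/563 = 12.1847; b·c/n = 272·18/563 = 8.6963
OR_MH = (14.3182 + 56.4956 + 12.1847) / (1.6818 + 8.6615 + 8.6963) = 82.9985 / 19.0396 = 4.35926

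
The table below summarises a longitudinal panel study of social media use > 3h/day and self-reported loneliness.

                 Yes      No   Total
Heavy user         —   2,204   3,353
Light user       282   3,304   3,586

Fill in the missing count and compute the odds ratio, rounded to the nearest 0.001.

6.108

The missing cell is in the exposed row: 3353 − 2204 = 1149.
So a = 1149, b = 2204, c = 282, d = 3304.
OR = (a·d)/(b·c) = (1149 × 3304) / (2204 × 282) = 3796296 / 621528 = 6.10800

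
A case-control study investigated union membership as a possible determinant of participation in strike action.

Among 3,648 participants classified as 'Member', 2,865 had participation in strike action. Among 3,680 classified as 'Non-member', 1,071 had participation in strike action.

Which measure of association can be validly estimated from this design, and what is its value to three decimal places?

From the description: a = 2865, b = 783, c = 1071, d = 2609.
This is a case-control study: participants were sampled on outcome status, so risks in the source population cannot be estimated directly — relative risk is not valid here. The odds ratio is the appropriate measure.
OR = (a·d)/(b·c) = (2865 × 2609) / (783 × 1071) = 7474785 / 838593 = 8.91348

8.913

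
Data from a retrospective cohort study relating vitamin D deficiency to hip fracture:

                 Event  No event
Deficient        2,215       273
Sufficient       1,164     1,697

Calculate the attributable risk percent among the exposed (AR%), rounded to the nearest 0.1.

54.3

Cells: a = 2215, b = 273, c = 1164, d = 1697.
Risk in exposed = 2215/2488 = 0.89027; risk in unexposed = 1164/2861 = 0.40685.
RR = 0.89027/0.40685 = 2.18821
AR% = (RR − 1)/RR × 100 = (2.18821 − 1)/2.18821 × 100 = 54.3005%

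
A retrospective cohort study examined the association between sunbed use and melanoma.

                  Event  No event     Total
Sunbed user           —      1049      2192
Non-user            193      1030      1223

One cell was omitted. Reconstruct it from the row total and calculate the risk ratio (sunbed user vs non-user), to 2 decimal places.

The missing cell is in the exposed row: 2192 − 1049 = 1143.
So a = 1143, b = 1049, c = 193, d = 1030.
RR = [a/(a+b)] / [c/(c+d)] = (1143/2192) / (193/1223) = 0.52144/0.15781 = 3.30426

3.30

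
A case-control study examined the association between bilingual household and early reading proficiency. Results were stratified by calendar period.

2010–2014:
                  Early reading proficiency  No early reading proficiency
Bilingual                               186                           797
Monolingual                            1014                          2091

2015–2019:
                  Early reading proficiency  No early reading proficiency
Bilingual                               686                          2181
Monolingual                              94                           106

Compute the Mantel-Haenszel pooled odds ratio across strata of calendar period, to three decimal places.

OR_MH = Σ(aᵢdᵢ/nᵢ) / Σ(bᵢcᵢ/nᵢ), where nᵢ is the stratum total.
Stratum 1 (2010–2014): n = 4088; a·d/n = 186·2091/4088 = 95.1385; b·c/n = 797·1014/4088 = 197.6903
Stratum 2 (2015–2019): n = 3067; a·d/n = 686·106/3067 = 23.7092; b·c/n = 2181·94/3067 = 66.8451
OR_MH = (95.1385 + 23.7092) / (197.6903 + 66.8451) = 118.8476 / 264.5354 = 0.44927

0.449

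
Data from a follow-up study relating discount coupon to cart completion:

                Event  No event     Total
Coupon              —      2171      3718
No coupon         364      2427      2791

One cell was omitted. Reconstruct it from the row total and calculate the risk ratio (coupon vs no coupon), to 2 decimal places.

3.19

The missing cell is in the exposed row: 3718 − 2171 = 1547.
So a = 1547, b = 2171, c = 364, d = 2427.
RR = [a/(a+b)] / [c/(c+d)] = (1547/3718) / (364/2791) = 0.41608/0.13042 = 3.19036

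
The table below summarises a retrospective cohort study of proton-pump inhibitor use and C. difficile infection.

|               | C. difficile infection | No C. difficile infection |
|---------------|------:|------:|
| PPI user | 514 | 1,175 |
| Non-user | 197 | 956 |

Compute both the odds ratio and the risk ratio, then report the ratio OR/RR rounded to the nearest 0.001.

1.192

Cells: a = 514, b = 1175, c = 197, d = 956.
OR = (514·956)/(1175·197) = 491384/231475 = 2.12284
Risk in exposed = 514/1689 = 0.30432; risk in unexposed = 197/1153 = 0.17086; RR = 1.78113
OR/RR = 2.12284 / 1.78113 = 1.19185
The outcome is not rare, so the OR lies further from 1 than the RR.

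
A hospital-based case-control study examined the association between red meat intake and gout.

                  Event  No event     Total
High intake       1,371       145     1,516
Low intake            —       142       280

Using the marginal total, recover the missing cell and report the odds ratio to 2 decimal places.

9.73

The missing cell is in the unexposed row: 280 − 142 = 138.
So a = 1371, b = 145, c = 138, d = 142.
OR = (a·d)/(b·c) = (1371 × 142) / (145 × 138) = 194682 / 20010 = 9.72924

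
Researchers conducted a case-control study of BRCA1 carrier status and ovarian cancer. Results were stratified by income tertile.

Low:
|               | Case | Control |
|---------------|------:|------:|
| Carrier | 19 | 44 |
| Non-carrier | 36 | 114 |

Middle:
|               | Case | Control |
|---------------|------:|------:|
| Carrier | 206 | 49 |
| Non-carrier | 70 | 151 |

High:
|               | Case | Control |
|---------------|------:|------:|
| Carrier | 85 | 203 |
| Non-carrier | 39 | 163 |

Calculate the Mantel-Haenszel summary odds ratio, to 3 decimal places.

3.370

OR_MH = Σ(aᵢdᵢ/nᵢ) / Σ(bᵢcᵢ/nᵢ), where nᵢ is the stratum total.
Stratum 1 (Low): n = 213; a·d/n = 19·114/213 = 10.1690; b·c/n = 44·36/213 = 7.4366
Stratum 2 (Middle): n = 476; a·d/n = 206·151/476 = 65.3487; b·c/n = 49·70/476 = 7.2059
Stratum 3 (High): n = 490; a·d/n = 85·163/490 = 28.2755; b·c/n = 203·39/490 = 16.1571
OR_MH = (10.1690 + 65.3487 + 28.2755) / (7.4366 + 7.2059 + 16.1571) = 103.7933 / 30.7996 = 3.36995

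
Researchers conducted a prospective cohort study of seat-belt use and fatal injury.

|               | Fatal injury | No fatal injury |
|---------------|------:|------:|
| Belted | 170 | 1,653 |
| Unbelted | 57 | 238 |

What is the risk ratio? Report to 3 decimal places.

0.483

Cells: a = 170, b = 1653, c = 57, d = 238.
Risk in exposed = 170/1823 = 0.09325; risk in unexposed = 57/295 = 0.19322.
RR = 0.09325 / 0.19322 = 0.48262
The risk is 52% lower among the exposed than among the unexposed.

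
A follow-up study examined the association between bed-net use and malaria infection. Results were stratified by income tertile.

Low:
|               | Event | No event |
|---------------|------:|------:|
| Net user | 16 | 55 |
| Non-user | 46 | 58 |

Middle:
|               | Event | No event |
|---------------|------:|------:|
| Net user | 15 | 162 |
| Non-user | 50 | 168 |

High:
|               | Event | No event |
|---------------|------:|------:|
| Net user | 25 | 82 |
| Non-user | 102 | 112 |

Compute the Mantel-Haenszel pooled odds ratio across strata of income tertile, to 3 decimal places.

OR_MH = Σ(aᵢdᵢ/nᵢ) / Σ(bᵢcᵢ/nᵢ), where nᵢ is the stratum total.
Stratum 1 (Low): n = 175; a·d/n = 16·58/175 = 5.3029; b·c/n = 55·46/175 = 14.4571
Stratum 2 (Middle): n = 395; a·d/n = 15·168/395 = 6.3797; b·c/n = 162·50/395 = 20.5063
Stratum 3 (High): n = 321; a·d/n = 25·112/321 = 8.7227; b·c/n = 82·102/321 = 26.0561
OR_MH = (5.3029 + 6.3797 + 8.7227) / (14.4571 + 20.5063 + 26.0561) = 20.4053 / 61.0195 = 0.33441

0.334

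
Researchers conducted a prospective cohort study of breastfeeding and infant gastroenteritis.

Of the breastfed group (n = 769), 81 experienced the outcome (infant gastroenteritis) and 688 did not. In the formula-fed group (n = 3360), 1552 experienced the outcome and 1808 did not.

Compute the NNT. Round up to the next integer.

Risk in treated group = 81/769 = 0.10533; risk in control = 1552/3360 = 0.46190.
Absolute risk reduction = 0.46190 − 0.10533 = 0.35657
NNT = 1 / ARR = 1 / 0.35657 = 2.804 → round up → 3

3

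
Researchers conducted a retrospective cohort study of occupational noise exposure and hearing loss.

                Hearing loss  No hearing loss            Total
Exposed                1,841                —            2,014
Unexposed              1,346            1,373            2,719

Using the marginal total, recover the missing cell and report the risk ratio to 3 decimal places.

1.847

The missing cell is in the exposed row: 2014 − 1841 = 173.
So a = 1841, b = 173, c = 1346, d = 1373.
RR = [a/(a+b)] / [c/(c+d)] = (1841/2014) / (1346/2719) = 0.91410/0.49503 = 1.84654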